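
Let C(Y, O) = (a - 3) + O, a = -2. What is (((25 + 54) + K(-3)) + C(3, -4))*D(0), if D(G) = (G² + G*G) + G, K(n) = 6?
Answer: 0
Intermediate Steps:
D(G) = G + 2*G² (D(G) = (G² + G²) + G = 2*G² + G = G + 2*G²)
C(Y, O) = -5 + O (C(Y, O) = (-2 - 3) + O = -5 + O)
(((25 + 54) + K(-3)) + C(3, -4))*D(0) = (((25 + 54) + 6) + (-5 - 4))*(0*(1 + 2*0)) = ((79 + 6) - 9)*(0*(1 + 0)) = (85 - 9)*(0*1) = 76*0 = 0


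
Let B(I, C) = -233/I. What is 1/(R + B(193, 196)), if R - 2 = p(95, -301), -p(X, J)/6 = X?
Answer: -193/109857 ≈ -0.0017568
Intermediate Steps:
p(X, J) = -6*X
R = -568 (R = 2 - 6*95 = 2 - 570 = -568)
1/(R + B(193, 196)) = 1/(-568 - 233/193) = 1/(-109857/193) = -193/109857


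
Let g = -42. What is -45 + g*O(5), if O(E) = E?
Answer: -255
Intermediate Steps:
-45 + g*O(5) = -45 - 42*5 = -45 - 210 = -255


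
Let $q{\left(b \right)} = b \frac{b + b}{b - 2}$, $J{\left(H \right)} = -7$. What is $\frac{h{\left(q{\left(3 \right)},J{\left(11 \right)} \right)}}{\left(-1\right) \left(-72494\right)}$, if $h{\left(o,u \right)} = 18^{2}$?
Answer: $\frac{162}{36247} \approx 0.0044693$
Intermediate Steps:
$q{\left(b \right)} = \frac{2 b^{2}}{-2 + b}$ ($q{\left(b \right)} = b \frac{2 b}{-2 + b} = \frac{2 b^{2}}{-2 + b}$)
$h{\left(o,u \right)} = 324$
$\frac{h{\left(q{\left(3 \right)},J{\left(11 \right)} \right)}}{\left(-1\right) \left(-72494\right)} = \frac{324}{\left(-1\right) \left(-72494\right)} = \frac{324}{72494} = 324 \cdot \frac{1}{72494} = \frac{162}{36247}$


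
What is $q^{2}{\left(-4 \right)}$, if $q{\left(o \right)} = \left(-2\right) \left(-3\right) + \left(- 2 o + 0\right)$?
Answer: $196$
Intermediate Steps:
$q{\left(o \right)} = 6 - 2 o$
$q^{2}{\left(-4 \right)} = \left(6 - -8\right)^{2} = \left(6 + 8\right)^{2} = 14^{2} = 196$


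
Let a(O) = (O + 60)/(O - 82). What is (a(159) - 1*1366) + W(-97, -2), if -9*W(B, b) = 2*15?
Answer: -315659/231 ≈ -1366.5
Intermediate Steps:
W(B, b) = -10/3 (W(B, b) = -2*15/9 = -⅑*30 = -10/3)
a(O) = (60 + O)/(-82 + O)
(a(159) - 1*1366) + W(-97, -2) = ((60 + 159)/(-82 + 159) - 1*1366) - 10/3 = (219/77 - 1366) - 10/3 = -104963/77 - 10/3 = -315659/231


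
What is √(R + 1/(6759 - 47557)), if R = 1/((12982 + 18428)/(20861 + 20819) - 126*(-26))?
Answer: √9682172735345841890/185733017394 ≈ 0.016753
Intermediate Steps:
R = 4168/13657509 (R = 1/(31410/41680 + 3276) = 1/(31410*(1/41680) + 3276) = 1/(3141/4168 + 3276) = 1/(13657509/4168) = 4168/13657509 ≈ 0.00030518)
√(R + 1/(6759 - 47557)) = √(4168/13657509 + 1/(6759 - 47557)) = √(4168/13657509 + 1/(-40798)) = √(4168/13657509 - 1/40798) = √(156388555/557199052182) = √9682172735345841890/185733017394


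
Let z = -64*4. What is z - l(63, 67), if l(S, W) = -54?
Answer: -202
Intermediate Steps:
z = -256
z - l(63, 67) = -256 - 1*(-54) = -256 + 54 = -202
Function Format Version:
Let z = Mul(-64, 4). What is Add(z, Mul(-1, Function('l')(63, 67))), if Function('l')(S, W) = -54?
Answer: -202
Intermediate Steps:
z = -256
Add(z, Mul(-1, Function('l')(63, 67))) = Add(-256, Mul(-1, -54)) = Add(-256, 54) = -202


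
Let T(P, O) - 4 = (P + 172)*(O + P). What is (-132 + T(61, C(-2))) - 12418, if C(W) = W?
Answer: 1201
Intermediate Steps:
T(P, O) = 4 + (172 + P)*(O + P) (T(P, O) = 4 + (P + 172)*(O + P) = 4 + (172 + P)*(O + P))
(-132 + T(61, C(-2))) - 12418 = (-132 + (4 + 61² + 172*(-2) + 172*61 - 2*61)) - 12418 = (-132 + (4 + 3721 - 344 + 10492 - 122)) - 12418 = (-132 + 13751) - 12418 = 13619 - 12418 = 1201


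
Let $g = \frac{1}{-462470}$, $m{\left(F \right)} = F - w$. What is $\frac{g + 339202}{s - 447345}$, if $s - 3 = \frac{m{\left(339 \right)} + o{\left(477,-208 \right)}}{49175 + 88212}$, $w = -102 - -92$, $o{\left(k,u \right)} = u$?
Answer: $- \frac{21552001584482393}{28422932266756110} \approx -0.75826$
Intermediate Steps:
$w = -10$ ($w = -102 + 92 = -10$)
$m{\left(F \right)} = 10 + F$ ($m{\left(F \right)} = F - -10 = F + 10 = 10 + F$)
$g = - \frac{1}{462470} \approx -2.1623 \cdot 10^{-6}$
$s = \frac{412302}{137387}$ ($s = 3 + \frac{\left(10 + 339\right) - 208}{49175 + 88212} = 3 + \frac{349 - 208}{137387} = 3 + 141 \cdot \frac{1}{137387} = 3 + \frac{141}{137387} = \frac{412302}{137387} \approx 3.001$)
$\frac{g + 339202}{s - 447345} = \frac{- \frac{1}{462470} + 339202}{\frac{412302}{137387} - 447345} = \frac{156870748939}{462470 \left(- \frac{61458975213}{137387}\right)} = \frac{156870748939}{462470} \left(- \frac{137387}{61458975213}\right) = - \frac{21552001584482393}{28422932266756110}$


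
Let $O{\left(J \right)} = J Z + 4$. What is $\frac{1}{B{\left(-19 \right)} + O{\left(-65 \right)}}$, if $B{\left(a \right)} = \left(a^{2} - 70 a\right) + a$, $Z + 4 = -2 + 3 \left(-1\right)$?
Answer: $\frac{1}{2261} \approx 0.00044228$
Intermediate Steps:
$Z = -9$ ($Z = -4 + \left(-2 + 3 \left(-1\right)\right) = -4 - 5 = -9$)
$B{\left(a \right)} = a^{2} - 69 a$
$O{\left(J \right)} = 4 - 9 J$ ($O{\left(J \right)} = J \left(-9\right) + 4 = - 9 J + 4 = 4 - 9 J$)
$\frac{1}{B{\left(-19 \right)} + O{\left(-65 \right)}} = \frac{1}{- 19 \left(-69 - 19\right) + \left(4 - -585\right)} = \frac{1}{\left(-19\right) \left(-88\right) + \left(4 + 585\right)} = \frac{1}{1672 + 589} = \frac{1}{2261}$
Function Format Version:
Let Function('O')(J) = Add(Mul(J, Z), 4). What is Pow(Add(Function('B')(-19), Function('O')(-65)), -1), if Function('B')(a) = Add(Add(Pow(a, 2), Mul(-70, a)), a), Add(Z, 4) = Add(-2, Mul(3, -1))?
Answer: Rational(1, 2261) ≈ 0.00044228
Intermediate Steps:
Z = -9 (Z = Add(-4, Add(-2, Mul(3, -1))) = Add(-4, Add(-2, -3)) = Add(-4, -5) = -9)
Function('B')(a) = Add(Pow(a, 2), Mul(-69, a))
Function('O')(J) = Add(4, Mul(-9, J)) (Function('O')(J) = Add(Mul(J, -9), 4) = Add(Mul(-9, J), 4) = Add(4, Mul(-9, J)))
Pow(Add(Function('B')(-19), Function('O')(-65)), -1) = Pow(Add(Mul(-19, Add(-69, -19)), Add(4, Mul(-9, -65))), -1) = Pow(Add(Mul(-19, -88), Add(4, 585)), -1) = Pow(Add(1672, 589), -1) = Pow(2261, -1) = Rational(1, 2261)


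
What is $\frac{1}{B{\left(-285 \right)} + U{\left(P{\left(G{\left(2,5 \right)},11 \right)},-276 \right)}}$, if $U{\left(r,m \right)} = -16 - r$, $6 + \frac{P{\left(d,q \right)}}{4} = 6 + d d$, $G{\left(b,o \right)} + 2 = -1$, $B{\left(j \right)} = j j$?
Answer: $\frac{1}{81173} \approx 1.2319 \cdot 10^{-5}$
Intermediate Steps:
$B{\left(j \right)} = j^{2}$
$G{\left(b,o \right)} = -3$ ($G{\left(b,o \right)} = -2 - 1 = -3$)
$P{\left(d,q \right)} = 4 d^{2}$ ($P{\left(d,q \right)} = -24 + 4 \left(6 + d d\right) = -24 + 4 \left(6 + d^{2}\right) = -24 + \left(24 + 4 d^{2}\right) = 4 d^{2}$)
$\frac{1}{B{\left(-285 \right)} + U{\left(P{\left(G{\left(2,5 \right)},11 \right)},-276 \right)}} = \frac{1}{\left(-285\right)^{2} - \left(16 + 4 \left(-3\right)^{2}\right)} = \frac{1}{81225 - \left(16 + 4 \cdot 9\right)} = \frac{1}{81225 - 52} = \frac{1}{81173}$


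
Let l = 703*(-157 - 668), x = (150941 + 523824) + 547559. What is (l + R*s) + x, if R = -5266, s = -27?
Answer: 784531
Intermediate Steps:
x = 1222324 (x = 674765 + 547559 = 1222324)
l = -579975 (l = 703*(-825) = -579975)
(l + R*s) + x = (-579975 - 5266*(-27)) + 1222324 = (-579975 + 142182) + 1222324 = -437793 + 1222324 = 784531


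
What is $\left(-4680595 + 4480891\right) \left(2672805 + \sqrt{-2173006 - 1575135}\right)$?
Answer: $-533769849720 - 199704 i \sqrt{3748141} \approx -5.3377 \cdot 10^{11} - 3.8663 \cdot 10^{8} i$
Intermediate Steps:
$\left(-4680595 + 4480891\right) \left(2672805 + \sqrt{-2173006 - 1575135}\right) = - 199704 \left(2672805 + \sqrt{-3748141}\right) = - 199704 \left(2672805 + i \sqrt{3748141}\right) = -533769849720 - 199704 i \sqrt{3748141}$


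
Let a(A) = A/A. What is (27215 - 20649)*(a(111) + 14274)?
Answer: 93729650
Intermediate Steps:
a(A) = 1
(27215 - 20649)*(a(111) + 14274) = (27215 - 20649)*(1 + 14274) = 6566*14275 = 93729650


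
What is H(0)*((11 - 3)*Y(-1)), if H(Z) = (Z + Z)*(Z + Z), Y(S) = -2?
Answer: 0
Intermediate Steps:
H(Z) = 4*Z² (H(Z) = (2*Z)*(2*Z) = 4*Z²)
H(0)*((11 - 3)*Y(-1)) = (4*0²)*((11 - 3)*(-2)) = (4*0)*(8*(-2)) = 0*(-16) = 0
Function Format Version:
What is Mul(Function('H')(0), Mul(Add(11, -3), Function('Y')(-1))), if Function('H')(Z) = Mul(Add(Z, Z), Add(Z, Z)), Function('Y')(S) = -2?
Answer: 0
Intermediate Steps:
Function('H')(Z) = Mul(4, Pow(Z, 2)) (Function('H')(Z) = Mul(Mul(2, Z), Mul(2, Z)) = Mul(4, Pow(Z, 2)))
Mul(Function('H')(0), Mul(Add(11, -3), Function('Y')(-1))) = Mul(Mul(4, Pow(0, 2)), Mul(Add(11, -3), -2)) = Mul(Mul(4, 0), Mul(8, -2)) = Mul(0, -16) = 0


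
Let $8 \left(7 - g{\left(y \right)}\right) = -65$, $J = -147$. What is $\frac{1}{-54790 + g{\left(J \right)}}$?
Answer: $- \frac{8}{438199} \approx -1.8257 \cdot 10^{-5}$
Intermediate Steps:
$g{\left(y \right)} = \frac{121}{8}$ ($g{\left(y \right)} = 7 - - \frac{65}{8} = 7 + \frac{65}{8} = \frac{121}{8}$)
$\frac{1}{-54790 + g{\left(J \right)}} = \frac{1}{-54790 + \frac{121}{8}} = \frac{1}{- \frac{438199}{8}} = - \frac{8}{438199}$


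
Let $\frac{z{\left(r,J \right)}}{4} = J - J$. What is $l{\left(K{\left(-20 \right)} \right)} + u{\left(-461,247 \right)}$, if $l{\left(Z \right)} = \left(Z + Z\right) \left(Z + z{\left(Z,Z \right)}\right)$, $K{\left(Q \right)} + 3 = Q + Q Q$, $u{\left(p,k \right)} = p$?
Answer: $283797$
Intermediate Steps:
$z{\left(r,J \right)} = 0$ ($z{\left(r,J \right)} = 4 \left(J - J\right) = 4 \cdot 0 = 0$)
$K{\left(Q \right)} = -3 + Q + Q^{2}$ ($K{\left(Q \right)} = -3 + \left(Q + Q Q\right) = -3 + \left(Q + Q^{2}\right) = -3 + Q + Q^{2}$)
$l{\left(Z \right)} = 2 Z^{2}$ ($l{\left(Z \right)} = \left(Z + Z\right) \left(Z + 0\right) = 2 Z Z = 2 Z^{2}$)
$l{\left(K{\left(-20 \right)} \right)} + u{\left(-461,247 \right)} = 2 \left(-3 - 20 + \left(-20\right)^{2}\right)^{2} - 461 = 2 \left(-3 - 20 + 400\right)^{2} - 461 = 2 \cdot 377^{2} - 461 = 2 \cdot 142129 - 461 = 284258 - 461 = 283797$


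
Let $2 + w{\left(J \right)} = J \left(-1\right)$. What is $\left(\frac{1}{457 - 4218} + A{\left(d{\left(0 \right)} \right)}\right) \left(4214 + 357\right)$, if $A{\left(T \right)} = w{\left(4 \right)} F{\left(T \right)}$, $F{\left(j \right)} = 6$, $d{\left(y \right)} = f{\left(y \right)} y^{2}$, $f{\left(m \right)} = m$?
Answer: $- \frac{618899687}{3761} \approx -1.6456 \cdot 10^{5}$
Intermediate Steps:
$w{\left(J \right)} = -2 - J$ ($w{\left(J \right)} = -2 + J \left(-1\right) = -2 - J$)
$d{\left(y \right)} = y^{3}$ ($d{\left(y \right)} = y y^{2} = y^{3}$)
$A{\left(T \right)} = -36$ ($A{\left(T \right)} = \left(-2 - 4\right) 6 = \left(-6\right) 6 = -36$)
$\left(\frac{1}{457 - 4218} + A{\left(d{\left(0 \right)} \right)}\right) \left(4214 + 357\right) = \left(\frac{1}{457 - 4218} - 36\right) \left(4214 + 357\right) = \left(\frac{1}{-3761} - 36\right) 4571 = \left(- \frac{1}{3761} - 36\right) 4571 = \left(- \frac{135397}{3761}\right) 4571 = - \frac{618899687}{3761}$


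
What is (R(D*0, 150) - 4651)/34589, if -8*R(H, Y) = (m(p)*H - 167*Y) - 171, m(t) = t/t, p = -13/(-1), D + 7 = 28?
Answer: -11987/276712 ≈ -0.043319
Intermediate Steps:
D = 21 (D = -7 + 28 = 21)
p = 13 (p = -13*(-1) = 13)
m(t) = 1
R(H, Y) = 171/8 - H/8 + 167*Y/8 (R(H, Y) = -((1*H - 167*Y) - 171)/8 = -((H - 167*Y) - 171)/8 = -(-171 + H - 167*Y)/8 = 171/8 - H/8 + 167*Y/8)
(R(D*0, 150) - 4651)/34589 = ((171/8 - 21*0/8 + (167/8)*150) - 4651)/34589 = ((171/8 - ⅛*0 + 12525/4) - 4651)*(1/34589) = ((171/8 + 0 + 12525/4) - 4651)*(1/34589) = (25221/8 - 4651)*(1/34589) = -11987/8*1/34589 = -11987/276712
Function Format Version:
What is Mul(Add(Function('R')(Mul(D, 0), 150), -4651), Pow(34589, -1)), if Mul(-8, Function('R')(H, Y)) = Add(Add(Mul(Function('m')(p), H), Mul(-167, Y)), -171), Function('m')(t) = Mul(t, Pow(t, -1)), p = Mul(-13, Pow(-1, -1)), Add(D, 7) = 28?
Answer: Rational(-11987, 276712) ≈ -0.043319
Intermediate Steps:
D = 21 (D = Add(-7, 28) = 21)
p = 13 (p = Mul(-13, -1) = 13)
Function('m')(t) = 1
Function('R')(H, Y) = Add(Rational(171, 8), Mul(Rational(-1, 8), H), Mul(Rational(167, 8), Y)) (Function('R')(H, Y) = Mul(Rational(-1, 8), Add(Add(Mul(1, H), Mul(-167, Y)), -171)) = Mul(Rational(-1, 8), Add(Add(H, Mul(-167, Y)), -171)) = Mul(Rational(-1, 8), Add(-171, H, Mul(-167, Y))) = Add(Rational(171, 8), Mul(Rational(-1, 8), H), Mul(Rational(167, 8), Y)))
Mul(Add(Function('R')(Mul(D, 0), 150), -4651), Pow(34589, -1)) = Mul(Add(Add(Rational(171, 8), Mul(Rational(-1, 8), Mul(21, 0)), Mul(Rational(167, 8), 150)), -4651), Pow(34589, -1)) = Mul(Add(Add(Rational(171, 8), Mul(Rational(-1, 8), 0), Rational(12525, 4)), -4651), Rational(1, 34589)) = Mul(Add(Add(Rational(171, 8), 0, Rational(12525, 4)), -4651), Rational(1, 34589)) = Mul(Add(Rational(25221, 8), -4651), Rational(1, 34589)) = Mul(Rational(-11987, 8), Rational(1, 34589)) = Rational(-11987, 276712)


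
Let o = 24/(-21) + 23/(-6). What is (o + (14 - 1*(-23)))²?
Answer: 1809025/1764 ≈ 1025.5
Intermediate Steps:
o = -209/42 (o = 24*(-1/21) + 23*(-⅙) = -8/7 - 23/6 = -209/42 ≈ -4.9762)
(o + (14 - 1*(-23)))² = (-209/42 + (14 - 1*(-23)))² = (-209/42 + (14 + 23))² = (-209/42 + 37)² = (1345/42)² = 1809025/1764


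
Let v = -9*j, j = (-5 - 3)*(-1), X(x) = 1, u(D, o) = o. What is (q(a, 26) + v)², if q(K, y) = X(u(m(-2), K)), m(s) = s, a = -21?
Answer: 5041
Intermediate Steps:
j = 8 (j = -8*(-1) = 8)
q(K, y) = 1
v = -72 (v = -9*8 = -72)
(q(a, 26) + v)² = (1 - 72)² = (-71)² = 5041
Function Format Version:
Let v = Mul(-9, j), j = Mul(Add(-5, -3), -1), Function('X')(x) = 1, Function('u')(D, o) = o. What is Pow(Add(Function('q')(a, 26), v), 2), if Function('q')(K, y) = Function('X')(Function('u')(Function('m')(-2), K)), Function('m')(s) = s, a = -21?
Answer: 5041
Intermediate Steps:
j = 8 (j = Mul(-8, -1) = 8)
Function('q')(K, y) = 1
v = -72 (v = Mul(-9, 8) = -72)
Pow(Add(Function('q')(a, 26), v), 2) = Pow(Add(1, -72), 2) = Pow(-71, 2) = 5041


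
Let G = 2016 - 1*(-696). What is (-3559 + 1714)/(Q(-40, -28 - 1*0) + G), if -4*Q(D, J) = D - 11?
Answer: -820/1211 ≈ -0.67713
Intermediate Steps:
G = 2712 (G = 2016 + 696 = 2712)
Q(D, J) = 11/4 - D/4 (Q(D, J) = -(D - 11)/4 = -(-11 + D)/4 = 11/4 - D/4)
(-3559 + 1714)/(Q(-40, -28 - 1*0) + G) = (-3559 + 1714)/((11/4 - ¼*(-40)) + 2712) = -1845/((11/4 + 10) + 2712) = -1845/(51/4 + 2712) = -1845/10899/4 = -1845*4/10899 = -820/1211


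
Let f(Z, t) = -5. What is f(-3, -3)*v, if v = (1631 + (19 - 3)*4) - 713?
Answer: -4910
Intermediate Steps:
v = 982 (v = (1631 + 16*4) - 713 = (1631 + 64) - 713 = 1695 - 713 = 982)
f(-3, -3)*v = -5*982 = -4910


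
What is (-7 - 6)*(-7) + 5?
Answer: 96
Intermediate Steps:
(-7 - 6)*(-7) + 5 = -13*(-7) + 5 = 91 + 5 = 96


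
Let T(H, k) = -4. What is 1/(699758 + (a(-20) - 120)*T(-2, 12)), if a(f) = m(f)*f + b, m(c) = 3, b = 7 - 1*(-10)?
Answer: 1/700410 ≈ 1.4277e-6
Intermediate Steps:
b = 17 (b = 7 + 10 = 17)
a(f) = 17 + 3*f (a(f) = 3*f + 17 = 17 + 3*f)
1/(699758 + (a(-20) - 120)*T(-2, 12)) = 1/(699758 + ((17 + 3*(-20)) - 120)*(-4)) = 1/(699758 + ((17 - 60) - 120)*(-4)) = 1/(699758 + (-43 - 120)*(-4)) = 1/(699758 - 163*(-4)) = 1/(699758 + 652) = 1/700410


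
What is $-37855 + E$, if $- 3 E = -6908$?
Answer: $- \frac{106657}{3} \approx -35552.0$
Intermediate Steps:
$E = \frac{6908}{3}$ ($E = \left(- \frac{1}{3}\right) \left(-6908\right) = \frac{6908}{3} \approx 2302.7$)
$-37855 + E = -37855 + \frac{6908}{3} = - \frac{106657}{3}$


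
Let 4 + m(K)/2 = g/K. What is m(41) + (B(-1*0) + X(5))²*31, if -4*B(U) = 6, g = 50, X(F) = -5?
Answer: 213887/164 ≈ 1304.2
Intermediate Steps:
B(U) = -3/2 (B(U) = -¼*6 = -3/2)
m(K) = -8 + 100/K (m(K) = -8 + 2*(50/K) = -8 + 100/K)
m(41) + (B(-1*0) + X(5))²*31 = (-8 + 100/41) + (-3/2 - 5)²*31 = (-8 + 100*(1/41)) + (-13/2)²*31 = (-8 + 100/41) + (169/4)*31 = -228/41 + 5239/4 = 213887/164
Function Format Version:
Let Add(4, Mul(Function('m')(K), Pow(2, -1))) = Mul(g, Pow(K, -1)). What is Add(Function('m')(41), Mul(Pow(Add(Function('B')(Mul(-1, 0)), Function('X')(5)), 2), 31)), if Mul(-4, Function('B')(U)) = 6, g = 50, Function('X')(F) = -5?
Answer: Rational(213887, 164) ≈ 1304.2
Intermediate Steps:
Function('B')(U) = Rational(-3, 2) (Function('B')(U) = Mul(Rational(-1, 4), 6) = Rational(-3, 2))
Function('m')(K) = Add(-8, Mul(100, Pow(K, -1))) (Function('m')(K) = Add(-8, Mul(2, Mul(50, Pow(K, -1)))) = Add(-8, Mul(100, Pow(K, -1))))
Add(Function('m')(41), Mul(Pow(Add(Function('B')(Mul(-1, 0)), Function('X')(5)), 2), 31)) = Add(Add(-8, Mul(100, Pow(41, -1))), Mul(Pow(Add(Rational(-3, 2), -5), 2), 31)) = Add(Add(-8, Mul(100, Rational(1, 41))), Mul(Pow(Rational(-13, 2), 2), 31)) = Add(Add(-8, Rational(100, 41)), Mul(Rational(169, 4), 31)) = Add(Rational(-228, 41), Rational(5239, 4)) = Rational(213887, 164)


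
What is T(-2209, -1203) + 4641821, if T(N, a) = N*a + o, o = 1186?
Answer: 7300434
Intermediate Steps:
T(N, a) = 1186 + N*a (T(N, a) = N*a + 1186 = 1186 + N*a)
T(-2209, -1203) + 4641821 = (1186 - 2209*(-1203)) + 4641821 = (1186 + 2657427) + 4641821 = 2658613 + 4641821 = 7300434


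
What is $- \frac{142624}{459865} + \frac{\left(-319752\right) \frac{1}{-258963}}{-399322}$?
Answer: $- \frac{351162883946932}{1132249198105795} \approx -0.31015$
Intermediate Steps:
$- \frac{142624}{459865} + \frac{\left(-319752\right) \frac{1}{-258963}}{-399322} = \left(-142624\right) \frac{1}{459865} + \left(-319752\right) \left(- \frac{1}{258963}\right) \left(- \frac{1}{399322}\right) = - \frac{142624}{459865} + \frac{106584}{86321} \left(- \frac{1}{399322}\right) = - \frac{142624}{459865} - \frac{53292}{17234937181} = - \frac{351162883946932}{1132249198105795}$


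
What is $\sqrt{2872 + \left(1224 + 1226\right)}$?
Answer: $\sqrt{5322} \approx 72.952$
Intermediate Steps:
$\sqrt{2872 + \left(1224 + 1226\right)} = \sqrt{2872 + 2450} = \sqrt{5322}$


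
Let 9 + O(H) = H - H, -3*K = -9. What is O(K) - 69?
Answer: -78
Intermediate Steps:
K = 3 (K = -⅓*(-9) = 3)
O(H) = -9 (O(H) = -9 + (H - H) = -9 + 0 = -9)
O(K) - 69 = -9 - 69 = -78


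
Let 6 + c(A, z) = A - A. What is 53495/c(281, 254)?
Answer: -53495/6 ≈ -8915.8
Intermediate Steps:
c(A, z) = -6 (c(A, z) = -6 + (A - A) = -6 + 0 = -6)
53495/c(281, 254) = 53495/(-6) = 53495*(-⅙) = -53495/6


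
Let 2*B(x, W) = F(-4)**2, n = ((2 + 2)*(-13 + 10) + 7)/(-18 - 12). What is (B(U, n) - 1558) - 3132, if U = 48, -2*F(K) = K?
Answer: -4688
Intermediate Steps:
F(K) = -K/2
n = 1/6 (n = (4*(-3) + 7)/(-30) = (-12 + 7)*(-1/30) = -5*(-1/30) = 1/6 ≈ 0.16667)
B(x, W) = 2 (B(x, W) = (-1/2*(-4))**2/2 = (1/2)*2**2 = (1/2)*4 = 2)
(B(U, n) - 1558) - 3132 = (2 - 1558) - 3132 = -1556 - 3132 = -4688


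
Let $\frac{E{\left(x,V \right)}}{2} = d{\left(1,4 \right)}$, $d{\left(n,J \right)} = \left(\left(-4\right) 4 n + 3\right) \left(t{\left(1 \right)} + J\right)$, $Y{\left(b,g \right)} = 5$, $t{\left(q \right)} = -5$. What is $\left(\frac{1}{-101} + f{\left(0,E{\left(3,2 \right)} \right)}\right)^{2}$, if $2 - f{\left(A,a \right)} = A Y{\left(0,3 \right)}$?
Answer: $\frac{40401}{10201} \approx 3.9605$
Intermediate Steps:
$d{\left(n,J \right)} = \left(-5 + J\right) \left(3 - 16 n\right)$ ($d{\left(n,J \right)} = \left(\left(-4\right) 4 n + 3\right) \left(-5 + J\right) = \left(- 16 n + 3\right) \left(-5 + J\right) = \left(3 - 16 n\right) \left(-5 + J\right) = \left(-5 + J\right) \left(3 - 16 n\right)$)
$E{\left(x,V \right)} = 26$ ($E{\left(x,V \right)} = 2 \left(-15 + 3 \cdot 4 + 80 \cdot 1 - 64 \cdot 1\right) = 2 \left(-15 + 12 + 80 - 64\right) = 2 \cdot 13 = 26$)
$f{\left(A,a \right)} = 2 - 5 A$ ($f{\left(A,a \right)} = 2 - A 5 = 2 - 5 A$)
$\left(\frac{1}{-101} + f{\left(0,E{\left(3,2 \right)} \right)}\right)^{2} = \left(\frac{1}{-101} + \left(2 - 0\right)\right)^{2} = \left(- \frac{1}{101} + \left(2 + 0\right)\right)^{2} = \left(- \frac{1}{101} + 2\right)^{2} = \left(\frac{201}{101}\right)^{2} = \frac{40401}{10201}$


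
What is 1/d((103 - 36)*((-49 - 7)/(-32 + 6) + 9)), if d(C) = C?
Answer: 13/9715 ≈ 0.0013381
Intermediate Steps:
1/d((103 - 36)*((-49 - 7)/(-32 + 6) + 9)) = 1/((103 - 36)*((-49 - 7)/(-32 + 6) + 9)) = 1/(67*(-56/(-26) + 9)) = 1/(67*(-56*(-1/26) + 9)) = 1/(67*(28/13 + 9)) = 1/(67*(145/13)) = 1/(9715/13) = 13/9715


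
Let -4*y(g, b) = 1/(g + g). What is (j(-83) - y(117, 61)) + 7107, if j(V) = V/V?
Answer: 6653089/936 ≈ 7108.0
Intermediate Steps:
y(g, b) = -1/(8*g) (y(g, b) = -1/(4*(g + g)) = -1/(2*g)/4 = -1/(8*g))
j(V) = 1
(j(-83) - y(117, 61)) + 7107 = (1 - (-1)/(8*117)) + 7107 = (1 - 1*(-1/936)) + 7107 = (1 + 1/936) + 7107 = 937/936 + 7107 = 6653089/936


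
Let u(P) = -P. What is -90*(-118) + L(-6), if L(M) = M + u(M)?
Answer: 10620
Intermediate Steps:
L(M) = 0 (L(M) = M - M = 0)
-90*(-118) + L(-6) = -90*(-118) + 0 = 10620 + 0 = 10620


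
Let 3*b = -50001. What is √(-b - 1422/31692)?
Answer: √465000114674/5282 ≈ 129.10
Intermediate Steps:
b = -16667 (b = (⅓)*(-50001) = -16667)
√(-b - 1422/31692) = √(-1*(-16667) - 1422/31692) = √(16667 - 1422*1/31692) = √(16667 - 237/5282) = √(88034857/5282) = √465000114674/5282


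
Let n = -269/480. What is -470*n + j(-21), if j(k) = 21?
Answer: 13651/48 ≈ 284.40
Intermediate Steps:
n = -269/480 (n = -269*1/480 = -269/480 ≈ -0.56042)
-470*n + j(-21) = -470*(-269/480) + 21 = 12643/48 + 21 = 13651/48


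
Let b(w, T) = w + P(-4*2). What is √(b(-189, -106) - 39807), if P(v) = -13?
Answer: I*√40009 ≈ 200.02*I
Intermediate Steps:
b(w, T) = -13 + w (b(w, T) = w - 13 = -13 + w)
√(b(-189, -106) - 39807) = √((-13 - 189) - 39807) = √(-202 - 39807) = √(-40009) = I*√40009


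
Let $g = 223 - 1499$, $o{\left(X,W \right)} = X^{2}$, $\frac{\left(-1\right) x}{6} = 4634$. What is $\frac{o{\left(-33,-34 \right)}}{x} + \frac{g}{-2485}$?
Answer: $\frac{222937}{470020} \approx 0.47431$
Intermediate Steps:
$x = -27804$ ($x = \left(-6\right) 4634 = -27804$)
$g = -1276$
$\frac{o{\left(-33,-34 \right)}}{x} + \frac{g}{-2485} = \frac{\left(-33\right)^{2}}{-27804} - \frac{1276}{-2485} = 1089 \left(- \frac{1}{27804}\right) - - \frac{1276}{2485} = - \frac{363}{9268} + \frac{1276}{2485} = \frac{222937}{470020}$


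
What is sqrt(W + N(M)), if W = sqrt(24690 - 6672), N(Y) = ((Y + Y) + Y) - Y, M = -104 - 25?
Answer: sqrt(-258 + 3*sqrt(2002)) ≈ 11.125*I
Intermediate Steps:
M = -129
N(Y) = 2*Y (N(Y) = (2*Y + Y) - Y = 3*Y - Y = 2*Y)
W = 3*sqrt(2002) (W = sqrt(18018) = 3*sqrt(2002) ≈ 134.23)
sqrt(W + N(M)) = sqrt(3*sqrt(2002) + 2*(-129)) = sqrt(3*sqrt(2002) - 258) = sqrt(-258 + 3*sqrt(2002))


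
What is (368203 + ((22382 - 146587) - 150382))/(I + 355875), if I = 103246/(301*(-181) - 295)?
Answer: 2563955008/9746652877 ≈ 0.26306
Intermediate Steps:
I = -51623/27388 (I = 103246/(-54481 - 295) = 103246/(-54776) = 103246*(-1/54776) = -51623/27388 ≈ -1.8849)
(368203 + ((22382 - 146587) - 150382))/(I + 355875) = (368203 + ((22382 - 146587) - 150382))/(-51623/27388 + 355875) = (368203 + (-124205 - 150382))/(9746652877/27388) = (368203 - 274587)*(27388/9746652877) = 93616*(27388/9746652877) = 2563955008/9746652877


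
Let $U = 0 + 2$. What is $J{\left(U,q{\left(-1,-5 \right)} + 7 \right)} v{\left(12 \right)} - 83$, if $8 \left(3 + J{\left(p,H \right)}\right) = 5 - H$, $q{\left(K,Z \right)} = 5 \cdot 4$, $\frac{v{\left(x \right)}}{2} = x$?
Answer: $-221$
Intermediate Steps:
$v{\left(x \right)} = 2 x$
$q{\left(K,Z \right)} = 20$
$U = 2$
$J{\left(p,H \right)} = - \frac{19}{8} - \frac{H}{8}$ ($J{\left(p,H \right)} = -3 + \frac{5 - H}{8} = -3 - \left(- \frac{5}{8} + \frac{H}{8}\right) = - \frac{19}{8} - \frac{H}{8}$)
$J{\left(U,q{\left(-1,-5 \right)} + 7 \right)} v{\left(12 \right)} - 83 = \left(- \frac{19}{8} - \frac{20 + 7}{8}\right) 2 \cdot 12 - 83 = \left(- \frac{19}{8} - \frac{27}{8}\right) 24 - 83 = \left(- \frac{23}{4}\right) 24 - 83 = -138 - 83 = -221$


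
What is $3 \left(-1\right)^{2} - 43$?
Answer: $-40$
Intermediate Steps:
$3 \left(-1\right)^{2} - 43 = 3 \cdot 1 - 43 = 3 - 43 = -40$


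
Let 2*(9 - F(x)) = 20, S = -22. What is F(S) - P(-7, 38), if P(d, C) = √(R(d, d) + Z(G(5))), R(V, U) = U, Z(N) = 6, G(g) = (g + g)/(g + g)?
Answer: -1 - I ≈ -1.0 - 1.0*I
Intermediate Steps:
G(g) = 1 (G(g) = (2*g)/((2*g)) = (2*g)*(1/(2*g)) = 1)
P(d, C) = √(6 + d) (P(d, C) = √(d + 6) = √(6 + d))
F(x) = -1 (F(x) = 9 - ½*20 = 9 - 10 = -1)
F(S) - P(-7, 38) = -1 - √(6 - 7) = -1 - √(-1) = -1 - I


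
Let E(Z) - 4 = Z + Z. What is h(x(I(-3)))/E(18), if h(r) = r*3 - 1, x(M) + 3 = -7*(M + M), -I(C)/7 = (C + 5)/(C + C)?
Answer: -27/10 ≈ -2.7000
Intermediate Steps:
E(Z) = 4 + 2*Z (E(Z) = 4 + (Z + Z) = 4 + 2*Z)
I(C) = -7*(5 + C)/(2*C) (I(C) = -7*(C + 5)/(C + C) = -7*(5 + C)/(2*C))
x(M) = -3 - 14*M (x(M) = -3 - 7*(M + M) = -3 - 14*M)
h(r) = -1 + 3*r (h(r) = 3*r - 1 = -1 + 3*r)
h(x(I(-3)))/E(18) = (-1 + 3*(-3 - 49*(-5 - 1*(-3))/(-3)))/(4 + 2*18) = (-1 + 3*(-3 - 49*(-1)*(-5 + 3)/3))/(4 + 36) = (-1 + 3*(-3 - 49*(-1)*(-2)/3))/40 = (-1 + 3*(-3 - 14*7/3))*(1/40) = (-1 + 3*(-3 - 98/3))*(1/40) = (-1 + 3*(-107/3))*(1/40) = (-1 - 107)*(1/40) = -108*1/40 = -27/10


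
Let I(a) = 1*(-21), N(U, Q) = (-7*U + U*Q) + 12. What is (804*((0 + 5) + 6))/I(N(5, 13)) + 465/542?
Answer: -1594561/3794 ≈ -420.29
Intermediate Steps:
N(U, Q) = 12 - 7*U + Q*U (N(U, Q) = (-7*U + Q*U) + 12 = 12 - 7*U + Q*U)
I(a) = -21
(804*((0 + 5) + 6))/I(N(5, 13)) + 465/542 = (804*((0 + 5) + 6))/(-21) + 465/542 = (804*(5 + 6))*(-1/21) + 465*(1/542) = (804*11)*(-1/21) + 465/542 = 8844*(-1/21) + 465/542 = -2948/7 + 465/542 = -1594561/3794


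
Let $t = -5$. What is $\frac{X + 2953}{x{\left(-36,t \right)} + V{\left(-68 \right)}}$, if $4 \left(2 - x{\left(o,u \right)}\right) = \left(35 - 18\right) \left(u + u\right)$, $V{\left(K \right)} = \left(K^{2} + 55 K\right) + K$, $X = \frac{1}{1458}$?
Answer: $\frac{4305475}{1254609} \approx 3.4317$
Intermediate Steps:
$X = \frac{1}{1458} \approx 0.00068587$
$V{\left(K \right)} = K^{2} + 56 K$
$x{\left(o,u \right)} = 2 - \frac{17 u}{2}$ ($x{\left(o,u \right)} = 2 - \frac{\left(35 - 18\right) \left(u + u\right)}{4} = 2 - \frac{17 \cdot 2 u}{4} = 2 - \frac{34 u}{4} = 2 - \frac{17 u}{2}$)
$\frac{X + 2953}{x{\left(-36,t \right)} + V{\left(-68 \right)}} = \frac{\frac{1}{1458} + 2953}{\left(2 - - \frac{85}{2}\right) - 68 \left(56 - 68\right)} = \frac{4305475}{1458 \left(\left(2 + \frac{85}{2}\right) - -816\right)} = \frac{4305475}{1458 \left(\frac{89}{2} + 816\right)} = \frac{4305475}{1458 \cdot \frac{1721}{2}} = \frac{4305475}{1458} \cdot \frac{2}{1721} = \frac{4305475}{1254609}$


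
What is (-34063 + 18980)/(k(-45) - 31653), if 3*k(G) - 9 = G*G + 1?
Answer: 45249/92924 ≈ 0.48695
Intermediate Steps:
k(G) = 10/3 + G**2/3 (k(G) = 3 + (G*G + 1)/3 = 3 + (G**2 + 1)/3 = 3 + (1 + G**2)/3 = 3 + (1/3 + G**2/3) = 10/3 + G**2/3)
(-34063 + 18980)/(k(-45) - 31653) = (-34063 + 18980)/((10/3 + (1/3)*(-45)**2) - 31653) = -15083/((10/3 + (1/3)*2025) - 31653) = -15083/((10/3 + 675) - 31653) = -15083/(2035/3 - 31653) = -15083/(-92924/3) = -15083*(-3/92924) = 45249/92924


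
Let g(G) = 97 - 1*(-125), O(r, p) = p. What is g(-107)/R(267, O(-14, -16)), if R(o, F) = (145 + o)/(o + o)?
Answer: 29637/103 ≈ 287.74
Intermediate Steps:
R(o, F) = (145 + o)/(2*o) (R(o, F) = (145 + o)/((2*o)) = (145 + o)*(1/(2*o)) = (145 + o)/(2*o))
g(G) = 222 (g(G) = 97 + 125 = 222)
g(-107)/R(267, O(-14, -16)) = 222/(((½)*(145 + 267)/267)) = 222/(((½)*(1/267)*412)) = 222/(206/267) = 222*(267/206) = 29637/103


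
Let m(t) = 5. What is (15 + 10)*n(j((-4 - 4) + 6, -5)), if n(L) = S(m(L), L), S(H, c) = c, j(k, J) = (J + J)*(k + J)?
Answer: 1750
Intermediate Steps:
j(k, J) = 2*J*(J + k) (j(k, J) = (2*J)*(J + k) = 2*J*(J + k))
n(L) = L
(15 + 10)*n(j((-4 - 4) + 6, -5)) = (15 + 10)*(2*(-5)*(-5 + ((-4 - 4) + 6))) = 25*(2*(-5)*(-5 + (-8 + 6))) = 25*(2*(-5)*(-5 - 2)) = 25*(2*(-5)*(-7)) = 25*70 = 1750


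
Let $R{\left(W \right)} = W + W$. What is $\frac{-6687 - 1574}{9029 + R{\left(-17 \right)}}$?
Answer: $- \frac{8261}{8995} \approx -0.9184$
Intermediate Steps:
$R{\left(W \right)} = 2 W$
$\frac{-6687 - 1574}{9029 + R{\left(-17 \right)}} = \frac{-6687 - 1574}{9029 + 2 \left(-17\right)} = - \frac{8261}{9029 - 34} = - \frac{8261}{8995}$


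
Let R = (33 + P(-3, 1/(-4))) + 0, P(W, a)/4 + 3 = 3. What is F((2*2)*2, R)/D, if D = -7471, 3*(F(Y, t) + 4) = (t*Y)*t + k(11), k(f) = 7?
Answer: -8707/22413 ≈ -0.38848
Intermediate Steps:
P(W, a) = 0 (P(W, a) = -12 + 4*3 = -12 + 12 = 0)
R = 33 (R = (33 + 0) + 0 = 33 + 0 = 33)
F(Y, t) = -5/3 + Y*t²/3 (F(Y, t) = -4 + ((t*Y)*t + 7)/3 = -4 + ((Y*t)*t + 7)/3 = -4 + (Y*t² + 7)/3 = -4 + (7 + Y*t²)/3 = -4 + (7/3 + Y*t²/3) = -5/3 + Y*t²/3)
F((2*2)*2, R)/D = (-5/3 + (⅓)*((2*2)*2)*33²)/(-7471) = (-5/3 + (⅓)*(4*2)*1089)*(-1/7471) = (-5/3 + (⅓)*8*1089)*(-1/7471) = (-5/3 + 2904)*(-1/7471) = (8707/3)*(-1/7471) = -8707/22413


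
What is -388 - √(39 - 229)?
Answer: -388 - I*√190 ≈ -388.0 - 13.784*I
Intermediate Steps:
-388 - √(39 - 229) = -388 - √(-190) = -388 - I*√190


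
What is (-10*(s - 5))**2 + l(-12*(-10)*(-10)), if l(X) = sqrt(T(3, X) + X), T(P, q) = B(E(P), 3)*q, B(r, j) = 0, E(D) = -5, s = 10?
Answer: 2500 + 20*I*sqrt(3) ≈ 2500.0 + 34.641*I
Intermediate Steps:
T(P, q) = 0 (T(P, q) = 0*q = 0)
l(X) = sqrt(X) (l(X) = sqrt(0 + X) = sqrt(X))
(-10*(s - 5))**2 + l(-12*(-10)*(-10)) = (-10*(10 - 5))**2 + sqrt(-12*(-10)*(-10)) = (-10*5)**2 + sqrt(120*(-10)) = (-50)**2 + sqrt(-1200) = 2500 + 20*I*sqrt(3)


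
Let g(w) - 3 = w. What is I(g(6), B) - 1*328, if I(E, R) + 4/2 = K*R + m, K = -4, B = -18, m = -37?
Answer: -295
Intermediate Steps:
g(w) = 3 + w
I(E, R) = -39 - 4*R (I(E, R) = -2 + (-4*R - 37) = -2 + (-37 - 4*R) = -39 - 4*R)
I(g(6), B) - 1*328 = (-39 - 4*(-18)) - 1*328 = (-39 + 72) - 328 = 33 - 328 = -295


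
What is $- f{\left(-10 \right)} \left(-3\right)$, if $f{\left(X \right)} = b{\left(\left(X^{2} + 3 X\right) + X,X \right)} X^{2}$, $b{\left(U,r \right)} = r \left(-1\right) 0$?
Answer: $0$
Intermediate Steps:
$b{\left(U,r \right)} = 0$ ($b{\left(U,r \right)} = - r 0 = 0$)
$f{\left(X \right)} = 0$ ($f{\left(X \right)} = 0 X^{2} = 0$)
$- f{\left(-10 \right)} \left(-3\right) = - 0 \left(-3\right) = \left(-1\right) 0 = 0$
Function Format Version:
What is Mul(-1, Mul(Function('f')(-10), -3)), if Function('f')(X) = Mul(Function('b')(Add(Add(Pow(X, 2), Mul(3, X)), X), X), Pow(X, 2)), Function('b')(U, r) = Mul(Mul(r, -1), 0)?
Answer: 0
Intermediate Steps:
Function('b')(U, r) = 0 (Function('b')(U, r) = Mul(Mul(-1, r), 0) = 0)
Function('f')(X) = 0 (Function('f')(X) = Mul(0, Pow(X, 2)) = 0)
Mul(-1, Mul(Function('f')(-10), -3)) = Mul(-1, Mul(0, -3)) = Mul(-1, 0) = 0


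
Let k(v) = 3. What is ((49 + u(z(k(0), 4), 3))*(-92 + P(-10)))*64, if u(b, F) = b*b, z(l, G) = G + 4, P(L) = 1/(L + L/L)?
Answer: -5995328/9 ≈ -6.6615e+5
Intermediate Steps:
P(L) = 1/(1 + L) (P(L) = 1/(L + 1) = 1/(1 + L))
z(l, G) = 4 + G
u(b, F) = b**2
((49 + u(z(k(0), 4), 3))*(-92 + P(-10)))*64 = ((49 + (4 + 4)**2)*(-92 + 1/(1 - 10)))*64 = ((49 + 8**2)*(-92 + 1/(-9)))*64 = ((49 + 64)*(-92 - 1/9))*64 = (113*(-829/9))*64 = -93677/9*64 = -5995328/9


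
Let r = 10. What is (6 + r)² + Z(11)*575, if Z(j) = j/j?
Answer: 831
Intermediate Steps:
Z(j) = 1
(6 + r)² + Z(11)*575 = (6 + 10)² + 1*575 = 16² + 575 = 256 + 575 = 831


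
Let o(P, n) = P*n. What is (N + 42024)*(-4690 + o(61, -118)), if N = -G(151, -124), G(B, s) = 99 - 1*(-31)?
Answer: -498035872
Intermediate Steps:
G(B, s) = 130 (G(B, s) = 99 + 31 = 130)
N = -130 (N = -1*130 = -130)
(N + 42024)*(-4690 + o(61, -118)) = (-130 + 42024)*(-4690 + 61*(-118)) = 41894*(-4690 - 7198) = 41894*(-11888) = -498035872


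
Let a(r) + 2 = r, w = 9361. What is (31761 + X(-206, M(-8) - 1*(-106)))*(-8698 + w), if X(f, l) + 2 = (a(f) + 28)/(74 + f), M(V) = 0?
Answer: 231628332/11 ≈ 2.1057e+7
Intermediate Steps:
a(r) = -2 + r
X(f, l) = -2 + (26 + f)/(74 + f) (X(f, l) = -2 + ((-2 + f) + 28)/(74 + f) = -2 + (26 + f)/(74 + f))
(31761 + X(-206, M(-8) - 1*(-106)))*(-8698 + w) = (31761 + (-122 - 1*(-206))/(74 - 206))*(-8698 + 9361) = (31761 + (-122 + 206)/(-132))*663 = (31761 - 1/132*84)*663 = (31761 - 7/11)*663 = (349364/11)*663 = 231628332/11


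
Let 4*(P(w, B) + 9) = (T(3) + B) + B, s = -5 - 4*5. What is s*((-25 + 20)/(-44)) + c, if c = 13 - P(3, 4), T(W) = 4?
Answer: 711/44 ≈ 16.159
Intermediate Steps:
s = -25 (s = -5 - 20 = -25)
P(w, B) = -8 + B/2 (P(w, B) = -9 + ((4 + B) + B)/4 = -9 + (4 + 2*B)/4 = -9 + (1 + B/2) = -8 + B/2)
c = 19 (c = 13 - (-8 + (½)*4) = 13 - (-8 + 2) = 13 - 1*(-6) = 13 + 6 = 19)
s*((-25 + 20)/(-44)) + c = -25*(-25 + 20)/(-44) + 19 = -(-125)*(-1)/44 + 19 = -25*5/44 + 19 = -125/44 + 19 = 711/44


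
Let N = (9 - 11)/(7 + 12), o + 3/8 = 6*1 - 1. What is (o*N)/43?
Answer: -37/3268 ≈ -0.011322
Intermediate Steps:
o = 37/8 (o = -3/8 + (6*1 - 1) = -3/8 + (6 - 1) = -3/8 + 5 = 37/8 ≈ 4.6250)
N = -2/19 ≈ -0.10526
(o*N)/43 = ((37/8)*(-2/19))/43 = -37/76*1/43 = -37/3268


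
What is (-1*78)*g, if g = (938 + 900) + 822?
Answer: -207480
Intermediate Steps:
g = 2660 (g = 1838 + 822 = 2660)
(-1*78)*g = -1*78*2660 = -78*2660 = -207480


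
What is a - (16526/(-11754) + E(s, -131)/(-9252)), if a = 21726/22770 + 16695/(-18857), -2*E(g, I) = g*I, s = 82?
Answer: 296203617333379/144115911187380 ≈ 2.0553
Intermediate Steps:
E(g, I) = -I*g/2 (E(g, I) = -g*I/2 = -I*g/2)
a = 1641224/23854105 (a = 21726*(1/22770) + 16695*(-1/18857) = 1207/1265 - 16695/18857 = 1641224/23854105 ≈ 0.068803)
a - (16526/(-11754) + E(s, -131)/(-9252)) = 1641224/23854105 - (16526/(-11754) - ½*(-131)*82/(-9252)) = 1641224/23854105 - (16526*(-1/11754) + 5371*(-1/9252)) = 1641224/23854105 - (-8263/5877 - 5371/9252) = 1641224/23854105 - 1*(-12001627/6041556) = 1641224/23854105 + 12001627/6041556 = 296203617333379/144115911187380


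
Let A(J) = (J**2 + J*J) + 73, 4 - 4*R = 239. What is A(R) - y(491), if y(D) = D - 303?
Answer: 54305/8 ≈ 6788.1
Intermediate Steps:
R = -235/4 (R = 1 - 1/4*239 = 1 - 239/4 = -235/4 ≈ -58.750)
y(D) = -303 + D
A(J) = 73 + 2*J**2 (A(J) = (J**2 + J**2) + 73 = 2*J**2 + 73 = 73 + 2*J**2)
A(R) - y(491) = (73 + 2*(-235/4)**2) - (-303 + 491) = (73 + 2*(55225/16)) - 1*188 = (73 + 55225/8) - 188 = 55809/8 - 188 = 54305/8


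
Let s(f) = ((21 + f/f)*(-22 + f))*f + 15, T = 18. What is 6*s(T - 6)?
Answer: -15750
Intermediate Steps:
s(f) = 15 + f*(-484 + 22*f) (s(f) = ((21 + 1)*(-22 + f))*f + 15 = (22*(-22 + f))*f + 15 = (-484 + 22*f)*f + 15 = f*(-484 + 22*f) + 15 = 15 + f*(-484 + 22*f))
6*s(T - 6) = 6*(15 - 484*(18 - 6) + 22*(18 - 6)**2) = 6*(15 - 484*12 + 22*12**2) = 6*(15 - 5808 + 22*144) = 6*(15 - 5808 + 3168) = 6*(-2625) = -15750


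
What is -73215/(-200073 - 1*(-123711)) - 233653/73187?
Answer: -4161274727/1862901898 ≈ -2.2338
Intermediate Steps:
-73215/(-200073 - 1*(-123711)) - 233653/73187 = -73215/(-200073 + 123711) - 233653*1/73187 = -73215/(-76362) - 233653/73187 = -73215*(-1/76362) - 233653/73187 = 24405/25454 - 233653/73187 = -4161274727/1862901898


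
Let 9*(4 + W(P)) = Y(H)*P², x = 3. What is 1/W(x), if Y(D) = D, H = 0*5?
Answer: -¼ ≈ -0.25000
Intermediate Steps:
H = 0
W(P) = -4 (W(P) = -4 + (0*P²)/9 = -4 + (⅑)*0 = -4 + 0 = -4)
1/W(x) = 1/(-4) = -¼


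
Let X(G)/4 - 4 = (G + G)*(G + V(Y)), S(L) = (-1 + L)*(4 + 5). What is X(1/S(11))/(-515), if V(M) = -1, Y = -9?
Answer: -32222/1042875 ≈ -0.030897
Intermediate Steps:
S(L) = -9 + 9*L (S(L) = (-1 + L)*9 = -9 + 9*L)
X(G) = 16 + 8*G*(-1 + G) (X(G) = 16 + 4*((G + G)*(G - 1)) = 16 + 4*((2*G)*(-1 + G)) = 16 + 4*(2*G*(-1 + G)) = 16 + 8*G*(-1 + G))
X(1/S(11))/(-515) = (16 - 8/(-9 + 9*11) + 8*(1/(-9 + 9*11))²)/(-515) = (16 - 8/(-9 + 99) + 8*(1/(-9 + 99))²)*(-1/515) = (16 - 8/90 + 8*(1/90)²)*(-1/515) = (16 - 8*1/90 + 8*(1/90)²)*(-1/515) = (16 - 4/45 + 8*(1/8100))*(-1/515) = (16 - 4/45 + 2/2025)*(-1/515) = (32222/2025)*(-1/515) = -32222/1042875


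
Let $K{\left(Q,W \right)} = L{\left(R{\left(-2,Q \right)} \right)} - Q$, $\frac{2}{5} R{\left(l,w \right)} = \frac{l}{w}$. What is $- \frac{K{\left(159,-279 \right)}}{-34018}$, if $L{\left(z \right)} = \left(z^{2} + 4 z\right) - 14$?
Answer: $- \frac{2188384}{430004529} \approx -0.0050892$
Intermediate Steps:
$R{\left(l,w \right)} = \frac{5 l}{2 w}$ ($R{\left(l,w \right)} = \frac{5 \frac{l}{w}}{2} = \frac{5 l}{2 w}$)
$L{\left(z \right)} = -14 + z^{2} + 4 z$
$K{\left(Q,W \right)} = -14 - Q - \frac{20}{Q} + \frac{25}{Q^{2}}$ ($K{\left(Q,W \right)} = \left(-14 + \left(\frac{5}{2} \left(-2\right) \frac{1}{Q}\right)^{2} + 4 \cdot \frac{5}{2} \left(-2\right) \frac{1}{Q}\right) - Q = \left(-14 + \left(- \frac{5}{Q}\right)^{2} + 4 \left(- \frac{5}{Q}\right)\right) - Q = \left(-14 + \frac{25}{Q^{2}} - \frac{20}{Q}\right) - Q = \left(-14 - \frac{20}{Q} + \frac{25}{Q^{2}}\right) - Q = -14 - Q - \frac{20}{Q} + \frac{25}{Q^{2}}$)
$- \frac{K{\left(159,-279 \right)}}{-34018} = - \frac{-14 - 159 - \frac{20}{159} + \frac{25}{25281}}{-34018} = - \frac{\left(-14 - 159 - \frac{20}{159} + 25 \cdot \frac{1}{25281}\right) \left(-1\right)}{34018} = - \frac{\left(-14 - 159 - \frac{20}{159} + \frac{25}{25281}\right) \left(-1\right)}{34018} = - \frac{\left(-4376768\right) \left(-1\right)}{25281 \cdot 34018} = \left(-1\right) \frac{2188384}{430004529} = - \frac{2188384}{430004529}$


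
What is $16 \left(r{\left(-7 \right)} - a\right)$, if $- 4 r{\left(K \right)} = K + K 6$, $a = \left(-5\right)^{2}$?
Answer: $-204$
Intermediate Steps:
$a = 25$
$r{\left(K \right)} = - \frac{7 K}{4}$ ($r{\left(K \right)} = - \frac{K + K 6}{4} = - \frac{K + 6 K}{4} = - \frac{7 K}{4}$)
$16 \left(r{\left(-7 \right)} - a\right) = 16 \left(\left(- \frac{7}{4}\right) \left(-7\right) - 25\right) = 16 \left(\frac{49}{4} - 25\right) = 16 \left(- \frac{51}{4}\right) = -204$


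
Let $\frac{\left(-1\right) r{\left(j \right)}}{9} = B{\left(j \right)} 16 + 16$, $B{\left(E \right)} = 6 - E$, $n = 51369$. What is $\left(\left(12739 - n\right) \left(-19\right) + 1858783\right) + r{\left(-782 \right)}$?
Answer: $2479137$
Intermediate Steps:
$r{\left(j \right)} = -1008 + 144 j$ ($r{\left(j \right)} = - 9 \left(\left(6 - j\right) 16 + 16\right) = - 9 \left(\left(96 - 16 j\right) + 16\right) = - 9 \left(112 - 16 j\right) = -1008 + 144 j$)
$\left(\left(12739 - n\right) \left(-19\right) + 1858783\right) + r{\left(-782 \right)} = \left(\left(12739 - 51369\right) \left(-19\right) + 1858783\right) + \left(-1008 + 144 \left(-782\right)\right) = \left(\left(12739 - 51369\right) \left(-19\right) + 1858783\right) - 113616 = \left(\left(-38630\right) \left(-19\right) + 1858783\right) - 113616 = \left(733970 + 1858783\right) - 113616 = 2592753 - 113616 = 2479137$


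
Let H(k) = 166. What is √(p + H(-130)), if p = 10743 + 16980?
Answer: 167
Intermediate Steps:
p = 27723
√(p + H(-130)) = √(27723 + 166) = √27889 = 167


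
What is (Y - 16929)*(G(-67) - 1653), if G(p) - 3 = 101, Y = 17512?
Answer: -903067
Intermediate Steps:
G(p) = 104 (G(p) = 3 + 101 = 104)
(Y - 16929)*(G(-67) - 1653) = (17512 - 16929)*(104 - 1653) = 583*(-1549) = -903067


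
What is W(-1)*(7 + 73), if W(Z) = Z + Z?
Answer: -160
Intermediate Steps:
W(Z) = 2*Z
W(-1)*(7 + 73) = (2*(-1))*(7 + 73) = -2*80 = -160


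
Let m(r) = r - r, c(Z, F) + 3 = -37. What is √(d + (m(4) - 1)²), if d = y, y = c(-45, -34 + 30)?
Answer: I*√39 ≈ 6.245*I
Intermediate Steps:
c(Z, F) = -40 (c(Z, F) = -3 - 37 = -40)
y = -40
d = -40
m(r) = 0
√(d + (m(4) - 1)²) = √(-40 + (0 - 1)²) = √(-40 + (-1)²) = √(-40 + 1) = √(-39) = I*√39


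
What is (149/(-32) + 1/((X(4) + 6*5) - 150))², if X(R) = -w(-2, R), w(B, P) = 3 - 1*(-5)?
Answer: 356409/16384 ≈ 21.753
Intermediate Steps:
w(B, P) = 8 (w(B, P) = 3 + 5 = 8)
X(R) = -8 (X(R) = -1*8 = -8)
(149/(-32) + 1/((X(4) + 6*5) - 150))² = (149/(-32) + 1/((-8 + 6*5) - 150))² = (149*(-1/32) + 1/((-8 + 30) - 150))² = (-149/32 + 1/(22 - 150))² = (-149/32 + 1/(-128))² = (-149/32 - 1/128)² = (-597/128)² = 356409/16384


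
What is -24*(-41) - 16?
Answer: 968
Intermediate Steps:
-24*(-41) - 16 = 984 - 16 = 968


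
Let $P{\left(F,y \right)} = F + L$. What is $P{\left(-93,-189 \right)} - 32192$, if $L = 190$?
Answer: $-32095$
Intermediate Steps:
$P{\left(F,y \right)} = 190 + F$ ($P{\left(F,y \right)} = F + 190 = 190 + F$)
$P{\left(-93,-189 \right)} - 32192 = \left(190 - 93\right) - 32192 = 97 - 32192 = -32095$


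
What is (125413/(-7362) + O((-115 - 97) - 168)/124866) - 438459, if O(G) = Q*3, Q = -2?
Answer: -22393056183481/51070194 ≈ -4.3848e+5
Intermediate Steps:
O(G) = -6 (O(G) = -2*3 = -6)
(125413/(-7362) + O((-115 - 97) - 168)/124866) - 438459 = (125413/(-7362) - 6/124866) - 438459 = (125413*(-1/7362) - 6*1/124866) - 438459 = (-125413/7362 - 1/20811) - 438459 = -869992435/51070194 - 438459 = -22393056183481/51070194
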